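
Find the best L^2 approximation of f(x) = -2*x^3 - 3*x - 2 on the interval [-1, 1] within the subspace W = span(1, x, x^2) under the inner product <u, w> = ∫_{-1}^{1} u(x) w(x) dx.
g(x) = -21*x/5 - 2

The best approximation g ∈ W is the orthogonal projection of f onto W. Writing g = a_0 + a_1 x + a_2 x^2, the coefficients solve the normal equations G · a = b where
  G_{ij} = <φ_i, φ_j> and b_i = <f, φ_i>, with φ_0 = 1, φ_1 = x, φ_2 = x^2.
G =
  [2, 0, 2/3]
  [0, 2/3, 0]
  [2/3, 0, 2/5],
b = (-4, -14/5, -4/3).
Solving gives a_0 = -2, a_1 = -21/5, a_2 = 0, so
  g(x) = -21*x/5 - 2.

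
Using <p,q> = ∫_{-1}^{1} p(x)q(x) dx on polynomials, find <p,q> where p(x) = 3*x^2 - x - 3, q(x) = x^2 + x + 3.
<p,q> = -202/15

Expand the product: p(x)·q(x) = 3*x^4 + 2*x^3 + 5*x^2 - 6*x - 9.
∫_{-1}^{1} of each monomial x^k gives [2/(k+1) if k even, 0 if k odd]. Integrating term-by-term (or equivalently evaluating the antiderivative F(x) = 3*x^5/5 + x^4/2 + 5*x^3/3 - 3*x^2 - 9*x at the endpoints):
  F(1) − F(−1) = -277/30 − (127/30) = -202/15.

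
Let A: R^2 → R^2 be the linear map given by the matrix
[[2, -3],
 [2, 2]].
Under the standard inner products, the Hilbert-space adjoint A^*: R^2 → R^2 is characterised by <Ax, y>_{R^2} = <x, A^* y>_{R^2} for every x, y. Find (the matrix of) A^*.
A^* = A^T =
[[2, 2],
 [-3, 2]]

For real matrices with standard dot products, the defining identity <Ax, y> = <x, A^* y> gives (Ax)^T y = x^T (A^*) y, i.e. x^T A^T y = x^T (A^*) y. Since this holds for all x, y, we must have A^* = A^T. Therefore
A^* =
[[2, 2],
 [-3, 2]].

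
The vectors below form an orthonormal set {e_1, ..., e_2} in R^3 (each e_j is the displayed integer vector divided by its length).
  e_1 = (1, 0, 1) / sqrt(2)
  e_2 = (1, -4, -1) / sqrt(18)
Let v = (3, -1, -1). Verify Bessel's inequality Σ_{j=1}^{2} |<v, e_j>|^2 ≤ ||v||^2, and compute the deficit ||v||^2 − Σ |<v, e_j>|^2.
Σ |<v, e_j>|^2 = 50/9; ||v||^2 = 11; deficit = 49/9

Write each e_j = u_j / sqrt(<u_j, u_j>) where u_j is the displayed integer vector. Then <v, e_j> = <v, u_j> / sqrt(<u_j, u_j>), so |<v, e_j>|^2 = <v, u_j>^2 / <u_j, u_j>.
Coefficients: <v, e_1> = 2/sqrt(2), <v, e_2> = 8/sqrt(18).
Square and sum: Σ |<v, e_j>|^2 = 50/9.
Compute ||v||^2 = v·v = 11.
Deficit = 11 − 50/9 = 49/9 ≥ 0, confirming Bessel's inequality. (The deficit equals ||v − Σ <v,e_j> e_j||^2, the squared distance from v to span{e_j}.)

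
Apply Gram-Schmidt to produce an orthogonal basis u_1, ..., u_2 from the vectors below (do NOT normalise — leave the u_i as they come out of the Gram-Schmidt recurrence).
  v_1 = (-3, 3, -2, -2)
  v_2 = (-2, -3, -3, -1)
Orthogonal basis:
  u_1 = (-3, 3, -2, -2)
  u_2 = (-37/26, -93/26, -34/13, -8/13)

Apply the Gram-Schmidt recurrence
  u_1 = v_1
  u_i = v_i − Σ_{j<i} ((v_i · u_j) / (u_j · u_j)) · u_j.

Step by step this gives:
  u_1 = (-3, 3, -2, -2)
  u_2 = (-37/26, -93/26, -34/13, -8/13)

Orthogonality check:
  u_2 · u_1 = 0 (should be 0)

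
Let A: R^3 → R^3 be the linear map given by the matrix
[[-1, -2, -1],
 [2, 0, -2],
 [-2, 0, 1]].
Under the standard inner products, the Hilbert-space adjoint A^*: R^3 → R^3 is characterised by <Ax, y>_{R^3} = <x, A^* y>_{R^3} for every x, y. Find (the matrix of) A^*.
A^* = A^T =
[[-1, 2, -2],
 [-2, 0, 0],
 [-1, -2, 1]]

For real matrices with standard dot products, the defining identity <Ax, y> = <x, A^* y> gives (Ax)^T y = x^T (A^*) y, i.e. x^T A^T y = x^T (A^*) y. Since this holds for all x, y, we must have A^* = A^T. Therefore
A^* =
[[-1, 2, -2],
 [-2, 0, 0],
 [-1, -2, 1]].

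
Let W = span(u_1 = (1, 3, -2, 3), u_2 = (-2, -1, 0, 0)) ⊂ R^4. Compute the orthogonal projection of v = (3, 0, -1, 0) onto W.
proj_W(v) = (221/90, 49/45, 1/9, -1/6)

Set up U = [u_1 | ... | u_2] ∈ R^(4×2). The projector onto W = col(U) is P = U (U^T U)^(-1) U^T.
Compute U^T U =
  [23, -5]
  [-5, 5],
and U^T v = (5, -6).
Solve U^T U · c = U^T v for the coefficients: c = (-1/18, -113/90). The projection is proj_W(v) = U c.
Check: (v - proj_W(v)) · u_1 = 0  (should be 0).
Check: (v - proj_W(v)) · u_2 = 0  (should be 0).
Result: proj_W(v) = (221/90, 49/45, 1/9, -1/6).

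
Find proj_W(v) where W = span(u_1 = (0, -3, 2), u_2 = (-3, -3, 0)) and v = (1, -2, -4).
proj_W(v) = (-19/17, 2/17, -14/17)

Set up U = [u_1 | ... | u_2] ∈ R^(3×2). The projector onto W = col(U) is P = U (U^T U)^(-1) U^T.
Compute U^T U =
  [13, 9]
  [9, 18],
and U^T v = (-2, 3).
Solve U^T U · c = U^T v for the coefficients: c = (-7/17, 19/51). The projection is proj_W(v) = U c.
Check: (v - proj_W(v)) · u_1 = 0  (should be 0).
Check: (v - proj_W(v)) · u_2 = 0  (should be 0).
Result: proj_W(v) = (-19/17, 2/17, -14/17).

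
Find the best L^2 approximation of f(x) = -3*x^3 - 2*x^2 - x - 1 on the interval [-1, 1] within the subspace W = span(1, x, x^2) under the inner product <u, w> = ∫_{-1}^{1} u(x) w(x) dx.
g(x) = -2*x^2 - 14*x/5 - 1

The best approximation g ∈ W is the orthogonal projection of f onto W. Writing g = a_0 + a_1 x + a_2 x^2, the coefficients solve the normal equations G · a = b where
  G_{ij} = <φ_i, φ_j> and b_i = <f, φ_i>, with φ_0 = 1, φ_1 = x, φ_2 = x^2.
G =
  [2, 0, 2/3]
  [0, 2/3, 0]
  [2/3, 0, 2/5],
b = (-10/3, -28/15, -22/15).
Solving gives a_0 = -1, a_1 = -14/5, a_2 = -2, so
  g(x) = -2*x^2 - 14*x/5 - 1.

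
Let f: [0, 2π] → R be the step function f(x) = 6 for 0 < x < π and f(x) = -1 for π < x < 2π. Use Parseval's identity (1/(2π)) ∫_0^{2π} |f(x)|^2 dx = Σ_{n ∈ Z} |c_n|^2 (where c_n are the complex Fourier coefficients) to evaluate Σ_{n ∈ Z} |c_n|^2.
Σ |c_n|^2 = 37/2

Parseval equates the L^2 energy of f (normalised by 1/(2π)) with the ℓ^2 sum of its Fourier coefficients: (1/(2π)) ∫_0^{2π} |f|^2 = Σ |c_n|^2.
Compute the left side: (1/(2π)) [∫_0^π 6^2 dx + ∫_π^{2π} (-1)^2 dx] = (1/(2π)) · (36π + 1π) = (36 + 1)/2 = 37/2.
So Σ_{n ∈ Z} |c_n|^2 = 37/2.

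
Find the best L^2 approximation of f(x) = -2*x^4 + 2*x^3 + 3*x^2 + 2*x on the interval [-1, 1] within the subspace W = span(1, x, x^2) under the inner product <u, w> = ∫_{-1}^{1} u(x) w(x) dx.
g(x) = 9*x^2/7 + 16*x/5 + 6/35

The best approximation g ∈ W is the orthogonal projection of f onto W. Writing g = a_0 + a_1 x + a_2 x^2, the coefficients solve the normal equations G · a = b where
  G_{ij} = <φ_i, φ_j> and b_i = <f, φ_i>, with φ_0 = 1, φ_1 = x, φ_2 = x^2.
G =
  [2, 0, 2/3]
  [0, 2/3, 0]
  [2/3, 0, 2/5],
b = (6/5, 32/15, 22/35).
Solving gives a_0 = 6/35, a_1 = 16/5, a_2 = 9/7, so
  g(x) = 9*x^2/7 + 16*x/5 + 6/35.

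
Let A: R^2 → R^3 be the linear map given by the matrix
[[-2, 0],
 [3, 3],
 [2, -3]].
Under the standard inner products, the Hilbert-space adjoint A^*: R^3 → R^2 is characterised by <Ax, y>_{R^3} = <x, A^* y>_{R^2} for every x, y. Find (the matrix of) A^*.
A^* = A^T =
[[-2, 3, 2],
 [0, 3, -3]]

For real matrices with standard dot products, the defining identity <Ax, y> = <x, A^* y> gives (Ax)^T y = x^T (A^*) y, i.e. x^T A^T y = x^T (A^*) y. Since this holds for all x, y, we must have A^* = A^T. Therefore
A^* =
[[-2, 3, 2],
 [0, 3, -3]].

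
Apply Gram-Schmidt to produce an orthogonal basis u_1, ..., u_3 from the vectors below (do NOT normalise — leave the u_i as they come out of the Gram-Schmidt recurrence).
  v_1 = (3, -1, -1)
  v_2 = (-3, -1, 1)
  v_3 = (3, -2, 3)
Orthogonal basis:
  u_1 = (3, -1, -1)
  u_2 = (-6/11, -20/11, 2/11)
  u_3 = (6/5, 0, 18/5)

Apply the Gram-Schmidt recurrence
  u_1 = v_1
  u_i = v_i − Σ_{j<i} ((v_i · u_j) / (u_j · u_j)) · u_j.

Step by step this gives:
  u_1 = (3, -1, -1)
  u_2 = (-6/11, -20/11, 2/11)
  u_3 = (6/5, 0, 18/5)

Orthogonality check:
  u_2 · u_1 = 0 (should be 0)
  u_3 · u_1 = 0 (should be 0)
  u_3 · u_2 = 0 (should be 0)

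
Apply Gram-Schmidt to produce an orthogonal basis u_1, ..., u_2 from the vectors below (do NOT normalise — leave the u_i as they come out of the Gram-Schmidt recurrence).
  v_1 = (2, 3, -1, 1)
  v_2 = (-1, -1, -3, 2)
Orthogonal basis:
  u_1 = (2, 3, -1, 1)
  u_2 = (-1, -1, -3, 2)

Apply the Gram-Schmidt recurrence
  u_1 = v_1
  u_i = v_i − Σ_{j<i} ((v_i · u_j) / (u_j · u_j)) · u_j.

Step by step this gives:
  u_1 = (2, 3, -1, 1)
  u_2 = (-1, -1, -3, 2)

Orthogonality check:
  u_2 · u_1 = 0 (should be 0)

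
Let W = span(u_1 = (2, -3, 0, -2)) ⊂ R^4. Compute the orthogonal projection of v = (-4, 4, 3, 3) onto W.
proj_W(v) = (-52/17, 78/17, 0, 52/17)

Set up U = [u_1 | ... | u_1] ∈ R^(4×1). The projector onto W = col(U) is P = U (U^T U)^(-1) U^T.
Compute U^T U =
  [17],
and U^T v = (-26).
Solve U^T U · c = U^T v for the coefficients: c = (-26/17). The projection is proj_W(v) = U c.
Check: (v - proj_W(v)) · u_1 = 0  (should be 0).
Result: proj_W(v) = (-52/17, 78/17, 0, 52/17).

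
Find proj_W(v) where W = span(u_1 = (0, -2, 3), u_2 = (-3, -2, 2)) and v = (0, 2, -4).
proj_W(v) = (-12/121, 296/121, -448/121)

Set up U = [u_1 | ... | u_2] ∈ R^(3×2). The projector onto W = col(U) is P = U (U^T U)^(-1) U^T.
Compute U^T U =
  [13, 10]
  [10, 17],
and U^T v = (-16, -12).
Solve U^T U · c = U^T v for the coefficients: c = (-152/121, 4/121). The projection is proj_W(v) = U c.
Check: (v - proj_W(v)) · u_1 = 0  (should be 0).
Check: (v - proj_W(v)) · u_2 = 0  (should be 0).
Result: proj_W(v) = (-12/121, 296/121, -448/121).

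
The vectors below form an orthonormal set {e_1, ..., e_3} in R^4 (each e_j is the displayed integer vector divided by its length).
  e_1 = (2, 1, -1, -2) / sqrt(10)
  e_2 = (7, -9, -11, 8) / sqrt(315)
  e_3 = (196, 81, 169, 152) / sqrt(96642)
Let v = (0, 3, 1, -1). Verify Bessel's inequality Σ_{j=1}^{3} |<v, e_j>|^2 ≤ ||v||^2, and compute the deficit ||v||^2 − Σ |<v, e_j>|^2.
Σ |<v, e_j>|^2 = 532/59; ||v||^2 = 11; deficit = 117/59

Write each e_j = u_j / sqrt(<u_j, u_j>) where u_j is the displayed integer vector. Then <v, e_j> = <v, u_j> / sqrt(<u_j, u_j>), so |<v, e_j>|^2 = <v, u_j>^2 / <u_j, u_j>.
Coefficients: <v, e_1> = 4/sqrt(10), <v, e_2> = -46/sqrt(315), <v, e_3> = 260/sqrt(96642).
Square and sum: Σ |<v, e_j>|^2 = 532/59.
Compute ||v||^2 = v·v = 11.
Deficit = 11 − 532/59 = 117/59 ≥ 0, confirming Bessel's inequality. (The deficit equals ||v − Σ <v,e_j> e_j||^2, the squared distance from v to span{e_j}.)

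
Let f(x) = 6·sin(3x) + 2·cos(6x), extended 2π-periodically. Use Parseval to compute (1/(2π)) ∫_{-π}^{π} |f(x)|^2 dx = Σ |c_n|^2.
Σ |c_n|^2 = 20

Expand |f|^2 and use orthogonality of {sin(nx), cos(mx)} on [-π, π]:
  ∫_{-π}^{π} sin(nx)^2 dx = π, ∫ cos(mx)^2 dx = π, and cross terms integrate to 0.
So ∫_{-π}^{π} f(x)^2 dx = 6^2 · π + 2^2 · π = (36 + 4)π.
Divide by 2π: (36 + 4)/2 = 20.
By Parseval, this equals Σ |c_n|^2.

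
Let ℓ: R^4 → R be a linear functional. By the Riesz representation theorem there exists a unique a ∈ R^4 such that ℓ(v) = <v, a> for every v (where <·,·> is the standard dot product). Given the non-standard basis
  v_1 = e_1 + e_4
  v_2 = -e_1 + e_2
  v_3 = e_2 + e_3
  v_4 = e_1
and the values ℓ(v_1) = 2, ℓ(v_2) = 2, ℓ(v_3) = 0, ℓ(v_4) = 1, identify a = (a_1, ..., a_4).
a = (1, 3, -3, 1)

Write a = (a_1, ..., a_4) in the standard basis. For each basis vector v_i, ℓ(v_i) = <v_i, a> is a linear equation in the a_j's. Collect the n equations into a matrix system V a = ℓ, where row i of V is v_i (expressed in the standard basis). Since V is invertible (lower-triangular with 1s on the diagonal, up to permutation), solve by back-substitution:
  V =
[[1, 0, 0, 1],
 [-1, 1, 0, 0],
 [0, 1, 1, 0],
 [1, 0, 0, 0]]
  V a = (2, 2, 0, 1)
Solving gives a = (1, 3, -3, 1).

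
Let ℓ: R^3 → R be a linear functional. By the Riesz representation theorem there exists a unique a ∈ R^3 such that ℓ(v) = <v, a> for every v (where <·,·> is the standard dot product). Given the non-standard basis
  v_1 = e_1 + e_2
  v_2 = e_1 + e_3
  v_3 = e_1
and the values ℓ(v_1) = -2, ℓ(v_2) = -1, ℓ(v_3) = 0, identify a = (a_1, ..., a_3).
a = (0, -2, -1)

Write a = (a_1, ..., a_3) in the standard basis. For each basis vector v_i, ℓ(v_i) = <v_i, a> is a linear equation in the a_j's. Collect the n equations into a matrix system V a = ℓ, where row i of V is v_i (expressed in the standard basis). Since V is invertible (lower-triangular with 1s on the diagonal, up to permutation), solve by back-substitution:
  V =
[[1, 1, 0],
 [1, 0, 1],
 [1, 0, 0]]
  V a = (-2, -1, 0)
Solving gives a = (0, -2, -1).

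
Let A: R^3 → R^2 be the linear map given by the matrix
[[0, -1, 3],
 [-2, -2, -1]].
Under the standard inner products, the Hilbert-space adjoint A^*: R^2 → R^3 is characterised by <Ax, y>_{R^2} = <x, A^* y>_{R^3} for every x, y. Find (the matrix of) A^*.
A^* = A^T =
[[0, -2],
 [-1, -2],
 [3, -1]]

For real matrices with standard dot products, the defining identity <Ax, y> = <x, A^* y> gives (Ax)^T y = x^T (A^*) y, i.e. x^T A^T y = x^T (A^*) y. Since this holds for all x, y, we must have A^* = A^T. Therefore
A^* =
[[0, -2],
 [-1, -2],
 [3, -1]].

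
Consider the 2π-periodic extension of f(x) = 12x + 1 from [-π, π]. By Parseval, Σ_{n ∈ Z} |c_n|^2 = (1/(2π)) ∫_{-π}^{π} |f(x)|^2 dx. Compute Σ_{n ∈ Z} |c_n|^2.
Σ |c_n|^2 = 48π^2 + 1

Expand and integrate term by term over [-π, π]:
  ∫ (12x)^2 dx = 144·(2π^3/3); ∫ 2·12·(1)·x dx = 0 (odd integrand); ∫ 1^2 dx = 1·2π.
So (1/(2π)) ∫_{-π}^{π} (12x + 1)^2 dx = 144π^2/3 + 1 = 48π^2 + 1.
Parseval ⇒ Σ |c_n|^2 = 48π^2 + 1.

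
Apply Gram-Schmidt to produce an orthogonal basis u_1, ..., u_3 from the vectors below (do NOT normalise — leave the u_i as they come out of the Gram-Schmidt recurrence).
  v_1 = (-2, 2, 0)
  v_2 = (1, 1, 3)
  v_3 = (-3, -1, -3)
Orthogonal basis:
  u_1 = (-2, 2, 0)
  u_2 = (1, 1, 3)
  u_3 = (-9/11, -9/11, 6/11)

Apply the Gram-Schmidt recurrence
  u_1 = v_1
  u_i = v_i − Σ_{j<i} ((v_i · u_j) / (u_j · u_j)) · u_j.

Step by step this gives:
  u_1 = (-2, 2, 0)
  u_2 = (1, 1, 3)
  u_3 = (-9/11, -9/11, 6/11)

Orthogonality check:
  u_2 · u_1 = 0 (should be 0)
  u_3 · u_1 = 0 (should be 0)
  u_3 · u_2 = 0 (should be 0)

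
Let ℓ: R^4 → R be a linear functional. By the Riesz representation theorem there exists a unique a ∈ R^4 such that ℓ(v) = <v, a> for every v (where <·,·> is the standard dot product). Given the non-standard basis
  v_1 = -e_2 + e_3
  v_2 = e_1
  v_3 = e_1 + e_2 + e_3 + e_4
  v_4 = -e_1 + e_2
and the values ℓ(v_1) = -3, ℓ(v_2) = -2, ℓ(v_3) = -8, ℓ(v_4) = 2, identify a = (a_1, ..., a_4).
a = (-2, 0, -3, -3)

Write a = (a_1, ..., a_4) in the standard basis. For each basis vector v_i, ℓ(v_i) = <v_i, a> is a linear equation in the a_j's. Collect the n equations into a matrix system V a = ℓ, where row i of V is v_i (expressed in the standard basis). Since V is invertible (lower-triangular with 1s on the diagonal, up to permutation), solve by back-substitution:
  V =
[[0, -1, 1, 0],
 [1, 0, 0, 0],
 [1, 1, 1, 1],
 [-1, 1, 0, 0]]
  V a = (-3, -2, -8, 2)
Solving gives a = (-2, 0, -3, -3).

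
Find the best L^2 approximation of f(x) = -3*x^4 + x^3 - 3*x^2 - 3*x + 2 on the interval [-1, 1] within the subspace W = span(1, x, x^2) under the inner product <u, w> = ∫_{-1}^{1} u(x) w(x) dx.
g(x) = -39*x^2/7 - 12*x/5 + 79/35

The best approximation g ∈ W is the orthogonal projection of f onto W. Writing g = a_0 + a_1 x + a_2 x^2, the coefficients solve the normal equations G · a = b where
  G_{ij} = <φ_i, φ_j> and b_i = <f, φ_i>, with φ_0 = 1, φ_1 = x, φ_2 = x^2.
G =
  [2, 0, 2/3]
  [0, 2/3, 0]
  [2/3, 0, 2/5],
b = (4/5, -8/5, -76/105).
Solving gives a_0 = 79/35, a_1 = -12/5, a_2 = -39/7, so
  g(x) = -39*x^2/7 - 12*x/5 + 79/35.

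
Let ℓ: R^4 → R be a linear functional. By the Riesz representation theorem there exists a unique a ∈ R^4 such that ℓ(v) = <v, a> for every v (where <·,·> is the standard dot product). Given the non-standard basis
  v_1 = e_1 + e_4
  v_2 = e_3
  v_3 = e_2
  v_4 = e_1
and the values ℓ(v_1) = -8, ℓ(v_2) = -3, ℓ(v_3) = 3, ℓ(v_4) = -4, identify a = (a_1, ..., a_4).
a = (-4, 3, -3, -4)

Write a = (a_1, ..., a_4) in the standard basis. For each basis vector v_i, ℓ(v_i) = <v_i, a> is a linear equation in the a_j's. Collect the n equations into a matrix system V a = ℓ, where row i of V is v_i (expressed in the standard basis). Since V is invertible (lower-triangular with 1s on the diagonal, up to permutation), solve by back-substitution:
  V =
[[1, 0, 0, 1],
 [0, 0, 1, 0],
 [0, 1, 0, 0],
 [1, 0, 0, 0]]
  V a = (-8, -3, 3, -4)
Solving gives a = (-4, 3, -3, -4).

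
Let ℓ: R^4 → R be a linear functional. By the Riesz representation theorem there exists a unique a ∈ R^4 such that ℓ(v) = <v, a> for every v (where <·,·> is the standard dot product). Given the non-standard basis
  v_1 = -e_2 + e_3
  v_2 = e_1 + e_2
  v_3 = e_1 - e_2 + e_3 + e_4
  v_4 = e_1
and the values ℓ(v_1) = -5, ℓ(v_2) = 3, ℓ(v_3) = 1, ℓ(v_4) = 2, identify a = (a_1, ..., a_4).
a = (2, 1, -4, 4)

Write a = (a_1, ..., a_4) in the standard basis. For each basis vector v_i, ℓ(v_i) = <v_i, a> is a linear equation in the a_j's. Collect the n equations into a matrix system V a = ℓ, where row i of V is v_i (expressed in the standard basis). Since V is invertible (lower-triangular with 1s on the diagonal, up to permutation), solve by back-substitution:
  V =
[[0, -1, 1, 0],
 [1, 1, 0, 0],
 [1, -1, 1, 1],
 [1, 0, 0, 0]]
  V a = (-5, 3, 1, 2)
Solving gives a = (2, 1, -4, 4).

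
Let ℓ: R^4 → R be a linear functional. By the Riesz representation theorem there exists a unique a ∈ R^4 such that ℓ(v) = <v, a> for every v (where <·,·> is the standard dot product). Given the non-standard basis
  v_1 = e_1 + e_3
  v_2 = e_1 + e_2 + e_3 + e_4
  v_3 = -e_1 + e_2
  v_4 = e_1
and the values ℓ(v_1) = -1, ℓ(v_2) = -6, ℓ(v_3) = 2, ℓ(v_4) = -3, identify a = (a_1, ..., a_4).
a = (-3, -1, 2, -4)

Write a = (a_1, ..., a_4) in the standard basis. For each basis vector v_i, ℓ(v_i) = <v_i, a> is a linear equation in the a_j's. Collect the n equations into a matrix system V a = ℓ, where row i of V is v_i (expressed in the standard basis). Since V is invertible (lower-triangular with 1s on the diagonal, up to permutation), solve by back-substitution:
  V =
[[1, 0, 1, 0],
 [1, 1, 1, 1],
 [-1, 1, 0, 0],
 [1, 0, 0, 0]]
  V a = (-1, -6, 2, -3)
Solving gives a = (-3, -1, 2, -4).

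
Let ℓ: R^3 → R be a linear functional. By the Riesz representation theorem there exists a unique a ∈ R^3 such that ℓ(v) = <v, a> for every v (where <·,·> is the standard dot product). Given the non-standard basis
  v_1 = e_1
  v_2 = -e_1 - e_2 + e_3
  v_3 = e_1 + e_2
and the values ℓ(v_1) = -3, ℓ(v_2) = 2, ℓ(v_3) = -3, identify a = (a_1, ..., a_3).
a = (-3, 0, -1)

Write a = (a_1, ..., a_3) in the standard basis. For each basis vector v_i, ℓ(v_i) = <v_i, a> is a linear equation in the a_j's. Collect the n equations into a matrix system V a = ℓ, where row i of V is v_i (expressed in the standard basis). Since V is invertible (lower-triangular with 1s on the diagonal, up to permutation), solve by back-substitution:
  V =
[[1, 0, 0],
 [-1, -1, 1],
 [1, 1, 0]]
  V a = (-3, 2, -3)
Solving gives a = (-3, 0, -1).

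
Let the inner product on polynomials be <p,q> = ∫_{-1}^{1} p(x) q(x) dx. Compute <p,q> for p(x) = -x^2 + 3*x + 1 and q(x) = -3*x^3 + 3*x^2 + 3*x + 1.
<p,q> = 68/15

Expand the product: p(x)·q(x) = 3*x^5 - 12*x^4 + 3*x^3 + 11*x^2 + 6*x + 1.
∫_{-1}^{1} of each monomial x^k gives [2/(k+1) if k even, 0 if k odd]. Integrating term-by-term (or equivalently evaluating the antiderivative F(x) = x^6/2 - 12*x^5/5 + 3*x^4/4 + 11*x^3/3 + 3*x^2 + x at the endpoints):
  F(1) − F(−1) = 391/60 − (119/60) = 68/15.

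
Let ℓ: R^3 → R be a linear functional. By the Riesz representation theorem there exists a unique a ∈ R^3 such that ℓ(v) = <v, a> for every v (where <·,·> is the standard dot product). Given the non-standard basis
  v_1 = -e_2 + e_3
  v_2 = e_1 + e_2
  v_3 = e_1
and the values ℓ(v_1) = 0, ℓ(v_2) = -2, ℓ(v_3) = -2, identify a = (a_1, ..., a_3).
a = (-2, 0, 0)

Write a = (a_1, ..., a_3) in the standard basis. For each basis vector v_i, ℓ(v_i) = <v_i, a> is a linear equation in the a_j's. Collect the n equations into a matrix system V a = ℓ, where row i of V is v_i (expressed in the standard basis). Since V is invertible (lower-triangular with 1s on the diagonal, up to permutation), solve by back-substitution:
  V =
[[0, -1, 1],
 [1, 1, 0],
 [1, 0, 0]]
  V a = (0, -2, -2)
Solving gives a = (-2, 0, 0).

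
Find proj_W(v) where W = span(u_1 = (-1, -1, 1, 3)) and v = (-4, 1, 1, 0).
proj_W(v) = (-1/3, -1/3, 1/3, 1)

Set up U = [u_1 | ... | u_1] ∈ R^(4×1). The projector onto W = col(U) is P = U (U^T U)^(-1) U^T.
Compute U^T U =
  [12],
and U^T v = (4).
Solve U^T U · c = U^T v for the coefficients: c = (1/3). The projection is proj_W(v) = U c.
Check: (v - proj_W(v)) · u_1 = 0  (should be 0).
Result: proj_W(v) = (-1/3, -1/3, 1/3, 1).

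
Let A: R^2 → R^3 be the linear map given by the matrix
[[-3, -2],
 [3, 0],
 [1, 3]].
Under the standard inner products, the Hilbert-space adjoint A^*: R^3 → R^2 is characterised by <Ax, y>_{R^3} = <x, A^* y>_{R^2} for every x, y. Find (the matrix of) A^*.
A^* = A^T =
[[-3, 3, 1],
 [-2, 0, 3]]

For real matrices with standard dot products, the defining identity <Ax, y> = <x, A^* y> gives (Ax)^T y = x^T (A^*) y, i.e. x^T A^T y = x^T (A^*) y. Since this holds for all x, y, we must have A^* = A^T. Therefore
A^* =
[[-3, 3, 1],
 [-2, 0, 3]].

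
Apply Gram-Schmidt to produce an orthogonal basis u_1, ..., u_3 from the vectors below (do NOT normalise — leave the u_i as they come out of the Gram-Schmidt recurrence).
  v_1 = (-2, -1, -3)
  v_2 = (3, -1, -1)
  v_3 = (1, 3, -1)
Orthogonal basis:
  u_1 = (-2, -1, -3)
  u_2 = (19/7, -8/7, -10/7)
  u_3 = (8/15, 44/15, -4/3)

Apply the Gram-Schmidt recurrence
  u_1 = v_1
  u_i = v_i − Σ_{j<i} ((v_i · u_j) / (u_j · u_j)) · u_j.

Step by step this gives:
  u_1 = (-2, -1, -3)
  u_2 = (19/7, -8/7, -10/7)
  u_3 = (8/15, 44/15, -4/3)

Orthogonality check:
  u_2 · u_1 = 0 (should be 0)
  u_3 · u_1 = 0 (should be 0)
  u_3 · u_2 = 0 (should be 0)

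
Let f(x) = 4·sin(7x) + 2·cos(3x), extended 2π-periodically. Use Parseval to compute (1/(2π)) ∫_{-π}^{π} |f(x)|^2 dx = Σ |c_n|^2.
Σ |c_n|^2 = 10

Expand |f|^2 and use orthogonality of {sin(nx), cos(mx)} on [-π, π]:
  ∫_{-π}^{π} sin(nx)^2 dx = π, ∫ cos(mx)^2 dx = π, and cross terms integrate to 0.
So ∫_{-π}^{π} f(x)^2 dx = 4^2 · π + 2^2 · π = (16 + 4)π.
Divide by 2π: (16 + 4)/2 = 10.
By Parseval, this equals Σ |c_n|^2.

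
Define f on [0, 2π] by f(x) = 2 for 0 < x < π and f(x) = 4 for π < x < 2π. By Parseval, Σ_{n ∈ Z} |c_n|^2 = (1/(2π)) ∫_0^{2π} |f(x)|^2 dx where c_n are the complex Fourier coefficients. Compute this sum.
Σ |c_n|^2 = 10

Parseval equates the L^2 energy of f (normalised by 1/(2π)) with the ℓ^2 sum of its Fourier coefficients: (1/(2π)) ∫_0^{2π} |f|^2 = Σ |c_n|^2.
Compute the left side: (1/(2π)) [∫_0^π 2^2 dx + ∫_π^{2π} 4^2 dx] = (1/(2π)) · (4π + 16π) = (4 + 16)/2 = 10.
So Σ_{n ∈ Z} |c_n|^2 = 10.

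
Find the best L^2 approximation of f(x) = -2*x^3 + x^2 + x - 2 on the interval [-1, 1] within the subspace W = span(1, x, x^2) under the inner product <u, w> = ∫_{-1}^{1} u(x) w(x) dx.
g(x) = x^2 - x/5 - 2

The best approximation g ∈ W is the orthogonal projection of f onto W. Writing g = a_0 + a_1 x + a_2 x^2, the coefficients solve the normal equations G · a = b where
  G_{ij} = <φ_i, φ_j> and b_i = <f, φ_i>, with φ_0 = 1, φ_1 = x, φ_2 = x^2.
G =
  [2, 0, 2/3]
  [0, 2/3, 0]
  [2/3, 0, 2/5],
b = (-10/3, -2/15, -14/15).
Solving gives a_0 = -2, a_1 = -1/5, a_2 = 1, so
  g(x) = x^2 - x/5 - 2.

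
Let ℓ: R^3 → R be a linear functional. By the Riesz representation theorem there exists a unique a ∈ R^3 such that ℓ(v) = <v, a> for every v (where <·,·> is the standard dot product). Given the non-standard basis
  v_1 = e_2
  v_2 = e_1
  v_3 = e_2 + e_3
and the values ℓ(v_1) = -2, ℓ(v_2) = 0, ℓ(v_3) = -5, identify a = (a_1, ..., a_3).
a = (0, -2, -3)

Write a = (a_1, ..., a_3) in the standard basis. For each basis vector v_i, ℓ(v_i) = <v_i, a> is a linear equation in the a_j's. Collect the n equations into a matrix system V a = ℓ, where row i of V is v_i (expressed in the standard basis). Since V is invertible (lower-triangular with 1s on the diagonal, up to permutation), solve by back-substitution:
  V =
[[0, 1, 0],
 [1, 0, 0],
 [0, 1, 1]]
  V a = (-2, 0, -5)
Solving gives a = (0, -2, -3).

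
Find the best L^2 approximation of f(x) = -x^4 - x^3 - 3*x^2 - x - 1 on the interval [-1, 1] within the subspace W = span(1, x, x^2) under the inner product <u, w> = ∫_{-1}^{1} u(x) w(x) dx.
g(x) = -27*x^2/7 - 8*x/5 - 32/35

The best approximation g ∈ W is the orthogonal projection of f onto W. Writing g = a_0 + a_1 x + a_2 x^2, the coefficients solve the normal equations G · a = b where
  G_{ij} = <φ_i, φ_j> and b_i = <f, φ_i>, with φ_0 = 1, φ_1 = x, φ_2 = x^2.
G =
  [2, 0, 2/3]
  [0, 2/3, 0]
  [2/3, 0, 2/5],
b = (-22/5, -16/15, -226/105).
Solving gives a_0 = -32/35, a_1 = -8/5, a_2 = -27/7, so
  g(x) = -27*x^2/7 - 8*x/5 - 32/35.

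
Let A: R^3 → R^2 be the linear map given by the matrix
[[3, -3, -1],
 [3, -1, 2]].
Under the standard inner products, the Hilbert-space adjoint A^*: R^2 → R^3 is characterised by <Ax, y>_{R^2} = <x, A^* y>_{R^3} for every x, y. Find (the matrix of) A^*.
A^* = A^T =
[[3, 3],
 [-3, -1],
 [-1, 2]]

For real matrices with standard dot products, the defining identity <Ax, y> = <x, A^* y> gives (Ax)^T y = x^T (A^*) y, i.e. x^T A^T y = x^T (A^*) y. Since this holds for all x, y, we must have A^* = A^T. Therefore
A^* =
[[3, 3],
 [-3, -1],
 [-1, 2]].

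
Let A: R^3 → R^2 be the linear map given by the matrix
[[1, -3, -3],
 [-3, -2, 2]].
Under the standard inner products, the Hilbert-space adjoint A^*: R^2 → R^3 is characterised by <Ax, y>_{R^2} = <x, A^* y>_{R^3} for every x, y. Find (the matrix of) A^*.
A^* = A^T =
[[1, -3],
 [-3, -2],
 [-3, 2]]

For real matrices with standard dot products, the defining identity <Ax, y> = <x, A^* y> gives (Ax)^T y = x^T (A^*) y, i.e. x^T A^T y = x^T (A^*) y. Since this holds for all x, y, we must have A^* = A^T. Therefore
A^* =
[[1, -3],
 [-3, -2],
 [-3, 2]].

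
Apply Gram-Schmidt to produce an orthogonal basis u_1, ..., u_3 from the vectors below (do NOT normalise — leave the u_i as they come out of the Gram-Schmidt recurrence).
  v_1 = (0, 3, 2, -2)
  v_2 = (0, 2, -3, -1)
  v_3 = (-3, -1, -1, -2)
Orthogonal basis:
  u_1 = (0, 3, 2, -2)
  u_2 = (0, 28/17, -55/17, -13/17)
  u_3 = (-3, -140/117, -35/234, -35/18)

Apply the Gram-Schmidt recurrence
  u_1 = v_1
  u_i = v_i − Σ_{j<i} ((v_i · u_j) / (u_j · u_j)) · u_j.

Step by step this gives:
  u_1 = (0, 3, 2, -2)
  u_2 = (0, 28/17, -55/17, -13/17)
  u_3 = (-3, -140/117, -35/234, -35/18)

Orthogonality check:
  u_2 · u_1 = 0 (should be 0)
  u_3 · u_1 = 0 (should be 0)
  u_3 · u_2 = 0 (should be 0)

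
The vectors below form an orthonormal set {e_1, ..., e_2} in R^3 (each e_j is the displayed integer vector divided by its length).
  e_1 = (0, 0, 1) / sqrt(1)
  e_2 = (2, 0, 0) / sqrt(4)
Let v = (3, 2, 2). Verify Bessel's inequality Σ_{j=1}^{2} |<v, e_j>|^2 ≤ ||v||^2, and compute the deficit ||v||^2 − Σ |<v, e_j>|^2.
Σ |<v, e_j>|^2 = 13; ||v||^2 = 17; deficit = 4

Write each e_j = u_j / sqrt(<u_j, u_j>) where u_j is the displayed integer vector. Then <v, e_j> = <v, u_j> / sqrt(<u_j, u_j>), so |<v, e_j>|^2 = <v, u_j>^2 / <u_j, u_j>.
Coefficients: <v, e_1> = 2/sqrt(1), <v, e_2> = 6/sqrt(4).
Square and sum: Σ |<v, e_j>|^2 = 13.
Compute ||v||^2 = v·v = 17.
Deficit = 17 − 13 = 4 ≥ 0, confirming Bessel's inequality. (The deficit equals ||v − Σ <v,e_j> e_j||^2, the squared distance from v to span{e_j}.)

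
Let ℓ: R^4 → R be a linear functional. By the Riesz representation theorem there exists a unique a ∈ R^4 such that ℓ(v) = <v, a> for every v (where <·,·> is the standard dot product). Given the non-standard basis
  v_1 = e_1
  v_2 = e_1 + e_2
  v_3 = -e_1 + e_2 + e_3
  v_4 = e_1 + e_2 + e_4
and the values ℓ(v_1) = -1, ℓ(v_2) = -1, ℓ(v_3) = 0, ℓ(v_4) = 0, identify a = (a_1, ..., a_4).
a = (-1, 0, -1, 1)

Write a = (a_1, ..., a_4) in the standard basis. For each basis vector v_i, ℓ(v_i) = <v_i, a> is a linear equation in the a_j's. Collect the n equations into a matrix system V a = ℓ, where row i of V is v_i (expressed in the standard basis). Since V is invertible (lower-triangular with 1s on the diagonal, up to permutation), solve by back-substitution:
  V =
[[1, 0, 0, 0],
 [1, 1, 0, 0],
 [-1, 1, 1, 0],
 [1, 1, 0, 1]]
  V a = (-1, -1, 0, 0)
Solving gives a = (-1, 0, -1, 1).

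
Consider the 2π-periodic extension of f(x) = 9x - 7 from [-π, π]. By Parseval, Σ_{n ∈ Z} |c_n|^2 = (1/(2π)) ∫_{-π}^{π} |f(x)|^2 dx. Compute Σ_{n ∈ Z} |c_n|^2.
Σ |c_n|^2 = 27π^2 + 49

Expand and integrate term by term over [-π, π]:
  ∫ (9x)^2 dx = 81·(2π^3/3); ∫ 2·9·(-7)·x dx = 0 (odd integrand); ∫ (-7)^2 dx = 49·2π.
So (1/(2π)) ∫_{-π}^{π} (9x - 7)^2 dx = 81π^2/3 + 49 = 27π^2 + 49.
Parseval ⇒ Σ |c_n|^2 = 27π^2 + 49.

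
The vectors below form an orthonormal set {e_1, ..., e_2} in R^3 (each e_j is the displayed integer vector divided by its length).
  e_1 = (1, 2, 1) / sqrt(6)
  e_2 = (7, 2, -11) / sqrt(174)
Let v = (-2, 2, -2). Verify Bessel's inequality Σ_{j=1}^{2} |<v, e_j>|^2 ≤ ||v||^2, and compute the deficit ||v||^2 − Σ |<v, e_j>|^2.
Σ |<v, e_j>|^2 = 24/29; ||v||^2 = 12; deficit = 324/29

Write each e_j = u_j / sqrt(<u_j, u_j>) where u_j is the displayed integer vector. Then <v, e_j> = <v, u_j> / sqrt(<u_j, u_j>), so |<v, e_j>|^2 = <v, u_j>^2 / <u_j, u_j>.
Coefficients: <v, e_1> = 0/sqrt(6), <v, e_2> = 12/sqrt(174).
Square and sum: Σ |<v, e_j>|^2 = 24/29.
Compute ||v||^2 = v·v = 12.
Deficit = 12 − 24/29 = 324/29 ≥ 0, confirming Bessel's inequality. (The deficit equals ||v − Σ <v,e_j> e_j||^2, the squared distance from v to span{e_j}.)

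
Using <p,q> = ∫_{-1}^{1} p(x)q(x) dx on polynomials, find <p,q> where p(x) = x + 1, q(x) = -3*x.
<p,q> = -2

Expand the product: p(x)·q(x) = -3*x^2 - 3*x.
∫_{-1}^{1} of each monomial x^k gives [2/(k+1) if k even, 0 if k odd]. Integrating term-by-term (or equivalently evaluating the antiderivative F(x) = -x^3 - 3*x^2/2 at the endpoints):
  F(1) − F(−1) = -5/2 − (-1/2) = -2.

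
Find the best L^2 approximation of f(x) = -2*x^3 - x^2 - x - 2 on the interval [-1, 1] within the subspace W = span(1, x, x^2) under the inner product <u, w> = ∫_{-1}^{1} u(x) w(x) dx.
g(x) = -x^2 - 11*x/5 - 2

The best approximation g ∈ W is the orthogonal projection of f onto W. Writing g = a_0 + a_1 x + a_2 x^2, the coefficients solve the normal equations G · a = b where
  G_{ij} = <φ_i, φ_j> and b_i = <f, φ_i>, with φ_0 = 1, φ_1 = x, φ_2 = x^2.
G =
  [2, 0, 2/3]
  [0, 2/3, 0]
  [2/3, 0, 2/5],
b = (-14/3, -22/15, -26/15).
Solving gives a_0 = -2, a_1 = -11/5, a_2 = -1, so
  g(x) = -x^2 - 11*x/5 - 2.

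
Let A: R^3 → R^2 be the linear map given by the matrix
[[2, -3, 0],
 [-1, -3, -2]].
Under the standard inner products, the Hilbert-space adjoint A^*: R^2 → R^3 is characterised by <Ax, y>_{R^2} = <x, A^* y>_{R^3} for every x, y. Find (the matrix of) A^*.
A^* = A^T =
[[2, -1],
 [-3, -3],
 [0, -2]]

For real matrices with standard dot products, the defining identity <Ax, y> = <x, A^* y> gives (Ax)^T y = x^T (A^*) y, i.e. x^T A^T y = x^T (A^*) y. Since this holds for all x, y, we must have A^* = A^T. Therefore
A^* =
[[2, -1],
 [-3, -3],
 [0, -2]].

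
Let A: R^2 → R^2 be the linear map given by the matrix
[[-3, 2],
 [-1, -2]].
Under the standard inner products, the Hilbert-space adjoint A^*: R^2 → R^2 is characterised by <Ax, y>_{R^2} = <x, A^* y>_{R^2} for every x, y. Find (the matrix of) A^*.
A^* = A^T =
[[-3, -1],
 [2, -2]]

For real matrices with standard dot products, the defining identity <Ax, y> = <x, A^* y> gives (Ax)^T y = x^T (A^*) y, i.e. x^T A^T y = x^T (A^*) y. Since this holds for all x, y, we must have A^* = A^T. Therefore
A^* =
[[-3, -1],
 [2, -2]].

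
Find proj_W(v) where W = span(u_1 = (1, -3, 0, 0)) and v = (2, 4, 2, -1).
proj_W(v) = (-1, 3, 0, 0)

Set up U = [u_1 | ... | u_1] ∈ R^(4×1). The projector onto W = col(U) is P = U (U^T U)^(-1) U^T.
Compute U^T U =
  [10],
and U^T v = (-10).
Solve U^T U · c = U^T v for the coefficients: c = (-1). The projection is proj_W(v) = U c.
Check: (v - proj_W(v)) · u_1 = 0  (should be 0).
Result: proj_W(v) = (-1, 3, 0, 0).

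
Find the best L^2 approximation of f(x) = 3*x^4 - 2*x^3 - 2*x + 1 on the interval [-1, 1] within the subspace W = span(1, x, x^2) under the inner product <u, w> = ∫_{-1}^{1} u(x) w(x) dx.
g(x) = 18*x^2/7 - 16*x/5 + 26/35

The best approximation g ∈ W is the orthogonal projection of f onto W. Writing g = a_0 + a_1 x + a_2 x^2, the coefficients solve the normal equations G · a = b where
  G_{ij} = <φ_i, φ_j> and b_i = <f, φ_i>, with φ_0 = 1, φ_1 = x, φ_2 = x^2.
G =
  [2, 0, 2/3]
  [0, 2/3, 0]
  [2/3, 0, 2/5],
b = (16/5, -32/15, 32/21).
Solving gives a_0 = 26/35, a_1 = -16/5, a_2 = 18/7, so
  g(x) = 18*x^2/7 - 16*x/5 + 26/35.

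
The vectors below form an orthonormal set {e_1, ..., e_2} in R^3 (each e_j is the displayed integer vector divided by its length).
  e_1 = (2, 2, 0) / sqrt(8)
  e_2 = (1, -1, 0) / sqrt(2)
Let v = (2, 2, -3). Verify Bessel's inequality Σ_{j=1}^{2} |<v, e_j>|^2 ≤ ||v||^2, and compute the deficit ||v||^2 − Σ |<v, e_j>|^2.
Σ |<v, e_j>|^2 = 8; ||v||^2 = 17; deficit = 9

Write each e_j = u_j / sqrt(<u_j, u_j>) where u_j is the displayed integer vector. Then <v, e_j> = <v, u_j> / sqrt(<u_j, u_j>), so |<v, e_j>|^2 = <v, u_j>^2 / <u_j, u_j>.
Coefficients: <v, e_1> = 8/sqrt(8), <v, e_2> = 0/sqrt(2).
Square and sum: Σ |<v, e_j>|^2 = 8.
Compute ||v||^2 = v·v = 17.
Deficit = 17 − 8 = 9 ≥ 0, confirming Bessel's inequality. (The deficit equals ||v − Σ <v,e_j> e_j||^2, the squared distance from v to span{e_j}.)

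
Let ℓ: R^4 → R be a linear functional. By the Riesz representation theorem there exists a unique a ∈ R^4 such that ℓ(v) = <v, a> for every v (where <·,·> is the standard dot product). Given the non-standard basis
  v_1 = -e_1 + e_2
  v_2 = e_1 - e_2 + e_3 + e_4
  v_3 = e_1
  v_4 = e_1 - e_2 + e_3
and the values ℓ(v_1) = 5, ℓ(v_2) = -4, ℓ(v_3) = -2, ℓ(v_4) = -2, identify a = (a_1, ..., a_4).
a = (-2, 3, 3, -2)

Write a = (a_1, ..., a_4) in the standard basis. For each basis vector v_i, ℓ(v_i) = <v_i, a> is a linear equation in the a_j's. Collect the n equations into a matrix system V a = ℓ, where row i of V is v_i (expressed in the standard basis). Since V is invertible (lower-triangular with 1s on the diagonal, up to permutation), solve by back-substitution:
  V =
[[-1, 1, 0, 0],
 [1, -1, 1, 1],
 [1, 0, 0, 0],
 [1, -1, 1, 0]]
  V a = (5, -4, -2, -2)
Solving gives a = (-2, 3, 3, -2).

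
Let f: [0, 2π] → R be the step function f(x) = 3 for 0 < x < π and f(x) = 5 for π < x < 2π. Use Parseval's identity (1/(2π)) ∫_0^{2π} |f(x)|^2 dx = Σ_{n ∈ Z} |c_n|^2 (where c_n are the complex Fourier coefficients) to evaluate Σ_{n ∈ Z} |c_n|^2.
Σ |c_n|^2 = 17

Parseval equates the L^2 energy of f (normalised by 1/(2π)) with the ℓ^2 sum of its Fourier coefficients: (1/(2π)) ∫_0^{2π} |f|^2 = Σ |c_n|^2.
Compute the left side: (1/(2π)) [∫_0^π 3^2 dx + ∫_π^{2π} 5^2 dx] = (1/(2π)) · (9π + 25π) = (9 + 25)/2 = 17.
So Σ_{n ∈ Z} |c_n|^2 = 17.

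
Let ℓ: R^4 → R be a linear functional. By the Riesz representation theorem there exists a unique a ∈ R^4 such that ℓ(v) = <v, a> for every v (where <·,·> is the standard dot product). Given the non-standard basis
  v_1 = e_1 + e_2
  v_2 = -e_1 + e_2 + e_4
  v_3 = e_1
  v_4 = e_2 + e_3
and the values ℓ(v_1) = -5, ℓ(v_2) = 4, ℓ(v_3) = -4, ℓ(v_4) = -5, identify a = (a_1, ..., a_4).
a = (-4, -1, -4, 1)

Write a = (a_1, ..., a_4) in the standard basis. For each basis vector v_i, ℓ(v_i) = <v_i, a> is a linear equation in the a_j's. Collect the n equations into a matrix system V a = ℓ, where row i of V is v_i (expressed in the standard basis). Since V is invertible (lower-triangular with 1s on the diagonal, up to permutation), solve by back-substitution:
  V =
[[1, 1, 0, 0],
 [-1, 1, 0, 1],
 [1, 0, 0, 0],
 [0, 1, 1, 0]]
  V a = (-5, 4, -4, -5)
Solving gives a = (-4, -1, -4, 1).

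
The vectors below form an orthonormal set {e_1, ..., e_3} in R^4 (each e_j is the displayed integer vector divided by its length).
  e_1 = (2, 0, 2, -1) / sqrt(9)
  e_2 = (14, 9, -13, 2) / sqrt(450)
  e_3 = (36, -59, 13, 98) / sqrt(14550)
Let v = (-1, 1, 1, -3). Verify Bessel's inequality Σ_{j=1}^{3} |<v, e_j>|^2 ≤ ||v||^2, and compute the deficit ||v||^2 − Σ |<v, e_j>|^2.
Σ |<v, e_j>|^2 = 3491/291; ||v||^2 = 12; deficit = 1/291

Write each e_j = u_j / sqrt(<u_j, u_j>) where u_j is the displayed integer vector. Then <v, e_j> = <v, u_j> / sqrt(<u_j, u_j>), so |<v, e_j>|^2 = <v, u_j>^2 / <u_j, u_j>.
Coefficients: <v, e_1> = 3/sqrt(9), <v, e_2> = -24/sqrt(450), <v, e_3> = -376/sqrt(14550).
Square and sum: Σ |<v, e_j>|^2 = 3491/291.
Compute ||v||^2 = v·v = 12.
Deficit = 12 − 3491/291 = 1/291 ≥ 0, confirming Bessel's inequality. (The deficit equals ||v − Σ <v,e_j> e_j||^2, the squared distance from v to span{e_j}.)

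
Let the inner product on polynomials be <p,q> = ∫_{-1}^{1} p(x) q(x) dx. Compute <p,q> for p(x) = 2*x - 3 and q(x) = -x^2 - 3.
<p,q> = 20

Expand the product: p(x)·q(x) = -2*x^3 + 3*x^2 - 6*x + 9.
∫_{-1}^{1} of each monomial x^k gives [2/(k+1) if k even, 0 if k odd]. Integrating term-by-term (or equivalently evaluating the antiderivative F(x) = -x^4/2 + x^3 - 3*x^2 + 9*x at the endpoints):
  F(1) − F(−1) = 13/2 − (-27/2) = 20.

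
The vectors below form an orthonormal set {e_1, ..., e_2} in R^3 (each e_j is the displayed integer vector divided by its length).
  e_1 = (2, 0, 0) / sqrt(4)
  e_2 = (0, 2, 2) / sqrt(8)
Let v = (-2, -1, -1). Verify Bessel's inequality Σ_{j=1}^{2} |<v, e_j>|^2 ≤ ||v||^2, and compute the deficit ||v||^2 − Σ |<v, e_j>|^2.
Σ |<v, e_j>|^2 = 6; ||v||^2 = 6; deficit = 0

Write each e_j = u_j / sqrt(<u_j, u_j>) where u_j is the displayed integer vector. Then <v, e_j> = <v, u_j> / sqrt(<u_j, u_j>), so |<v, e_j>|^2 = <v, u_j>^2 / <u_j, u_j>.
Coefficients: <v, e_1> = -4/sqrt(4), <v, e_2> = -4/sqrt(8).
Square and sum: Σ |<v, e_j>|^2 = 6.
Compute ||v||^2 = v·v = 6.
Deficit = 6 − 6 = 0 ≥ 0, confirming Bessel's inequality. (The deficit equals ||v − Σ <v,e_j> e_j||^2, the squared distance from v to span{e_j}.)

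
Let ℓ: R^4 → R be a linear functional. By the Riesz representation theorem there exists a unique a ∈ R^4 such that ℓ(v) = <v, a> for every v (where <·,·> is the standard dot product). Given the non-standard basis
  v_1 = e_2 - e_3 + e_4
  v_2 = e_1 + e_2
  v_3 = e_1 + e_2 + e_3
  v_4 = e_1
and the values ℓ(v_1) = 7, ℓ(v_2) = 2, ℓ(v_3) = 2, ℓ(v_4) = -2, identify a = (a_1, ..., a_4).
a = (-2, 4, 0, 3)

Write a = (a_1, ..., a_4) in the standard basis. For each basis vector v_i, ℓ(v_i) = <v_i, a> is a linear equation in the a_j's. Collect the n equations into a matrix system V a = ℓ, where row i of V is v_i (expressed in the standard basis). Since V is invertible (lower-triangular with 1s on the diagonal, up to permutation), solve by back-substitution:
  V =
[[0, 1, -1, 1],
 [1, 1, 0, 0],
 [1, 1, 1, 0],
 [1, 0, 0, 0]]
  V a = (7, 2, 2, -2)
Solving gives a = (-2, 4, 0, 3).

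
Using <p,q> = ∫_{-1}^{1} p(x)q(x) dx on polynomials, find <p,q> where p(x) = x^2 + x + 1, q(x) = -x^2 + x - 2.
<p,q> = -86/15

Expand the product: p(x)·q(x) = -x^4 - 2*x^2 - x - 2.
∫_{-1}^{1} of each monomial x^k gives [2/(k+1) if k even, 0 if k odd]. Integrating term-by-term (or equivalently evaluating the antiderivative F(x) = -x^5/5 - 2*x^3/3 - x^2/2 - 2*x at the endpoints):
  F(1) − F(−1) = -101/30 − (71/30) = -86/15.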